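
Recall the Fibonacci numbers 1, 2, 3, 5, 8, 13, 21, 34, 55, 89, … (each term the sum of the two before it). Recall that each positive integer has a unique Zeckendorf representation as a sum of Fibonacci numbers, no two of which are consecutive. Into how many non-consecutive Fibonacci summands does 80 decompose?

subtract 55 from 80: 25 remains
subtract 21 from 25: 4 remains
subtract 3 from 4: 1 remains
subtract 1 from 1: 0 remains
80 = 55 + 21 + 3 + 1, which has 4 terms.

4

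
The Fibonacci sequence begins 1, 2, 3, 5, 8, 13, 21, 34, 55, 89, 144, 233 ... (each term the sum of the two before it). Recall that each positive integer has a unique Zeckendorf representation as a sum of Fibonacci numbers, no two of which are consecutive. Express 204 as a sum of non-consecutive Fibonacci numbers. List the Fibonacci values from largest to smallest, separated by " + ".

Greedily peel off the largest Fibonacci term at each step:
144 ≤ 204 < 233, so take 144; remainder 60
55 ≤ 60 < 89, so take 55; remainder 5
5 ≤ 5 < 8, so take 5; remainder 0
So 204 = 144 + 55 + 5, with no two terms consecutive in the sequence.

144 + 55 + 5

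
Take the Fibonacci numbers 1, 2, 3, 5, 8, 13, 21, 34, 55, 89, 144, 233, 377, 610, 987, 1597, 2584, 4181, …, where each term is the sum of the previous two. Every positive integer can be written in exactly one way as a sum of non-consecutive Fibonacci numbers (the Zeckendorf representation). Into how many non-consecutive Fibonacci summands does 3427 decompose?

Greedily peel off the largest Fibonacci term at each step:
3427: greatest Fibonacci not exceeding it is 2584, leaving 843
843: greatest Fibonacci not exceeding it is 610, leaving 233
233: greatest Fibonacci not exceeding it is 233, leaving 0
3427 = 2584 + 610 + 233, which has 3 terms.

3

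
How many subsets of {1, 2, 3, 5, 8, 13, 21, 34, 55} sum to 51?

51 = 34+13+3+1 = 34+8+5+3+1 = 21+13+8+5+3+1 — 3 representations.

3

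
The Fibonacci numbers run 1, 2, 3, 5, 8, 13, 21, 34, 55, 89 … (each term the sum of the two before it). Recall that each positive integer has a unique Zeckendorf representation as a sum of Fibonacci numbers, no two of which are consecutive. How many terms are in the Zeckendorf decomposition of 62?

3

Greedy algorithm:
62 − 55 = 7
7 − 5 = 2
2 − 2 = 0
62 = 55 + 5 + 2, which has 3 terms.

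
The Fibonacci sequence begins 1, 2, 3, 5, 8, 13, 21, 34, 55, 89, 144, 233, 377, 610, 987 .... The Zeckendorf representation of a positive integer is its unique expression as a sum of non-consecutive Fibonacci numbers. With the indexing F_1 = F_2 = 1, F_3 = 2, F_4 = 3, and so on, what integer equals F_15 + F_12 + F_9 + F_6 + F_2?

F_15 + F_12 + F_9 + F_6 + F_2 = 610 + 144 + 34 + 8 + 1 = 797.

797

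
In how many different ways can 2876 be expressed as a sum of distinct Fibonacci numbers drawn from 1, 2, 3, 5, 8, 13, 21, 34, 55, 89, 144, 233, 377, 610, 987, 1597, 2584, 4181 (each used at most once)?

Starting from the Zeckendorf form and repeatedly splitting a term F_k into F_{k−1} + F_{k−2} (when neither is already used) reaches every representation.
2876 = 2584+233+55+3+1 = 2584+233+34+21+3+1 = 2584+144+89+55+3+1 = 1597+987+233+55+3+1 = 2584+233+34+13+8+3+1 = … (13 more), for 18 in all.

18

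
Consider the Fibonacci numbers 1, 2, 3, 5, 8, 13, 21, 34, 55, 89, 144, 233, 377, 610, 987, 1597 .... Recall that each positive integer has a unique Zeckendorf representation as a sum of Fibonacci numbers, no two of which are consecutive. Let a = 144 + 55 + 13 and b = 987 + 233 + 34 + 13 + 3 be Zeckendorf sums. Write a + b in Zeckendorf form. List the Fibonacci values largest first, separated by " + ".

The two numbers are 212 and 1270, so their sum is 1482.
largest Fibonacci ≤ 1482 is 987; 1482 − 987 = 495
largest Fibonacci ≤ 495 is 377; 495 − 377 = 118
largest Fibonacci ≤ 118 is 89; 118 − 89 = 29
largest Fibonacci ≤ 29 is 21; 29 − 21 = 8
largest Fibonacci ≤ 8 is 8; 8 − 8 = 0

987 + 377 + 89 + 21 + 8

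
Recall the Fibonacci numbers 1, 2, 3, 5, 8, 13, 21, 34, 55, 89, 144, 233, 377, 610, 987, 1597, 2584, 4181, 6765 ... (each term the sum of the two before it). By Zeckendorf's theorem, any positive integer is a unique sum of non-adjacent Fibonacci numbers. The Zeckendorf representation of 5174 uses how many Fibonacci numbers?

Repeatedly subtract the largest Fibonacci number that fits:
largest Fibonacci ≤ 5174 is 4181; 5174 − 4181 = 993
largest Fibonacci ≤ 993 is 987; 993 − 987 = 6
largest Fibonacci ≤ 6 is 5; 6 − 5 = 1
largest Fibonacci ≤ 1 is 1; 1 − 1 = 0
5174 = 4181 + 987 + 5 + 1, which has 4 terms.

4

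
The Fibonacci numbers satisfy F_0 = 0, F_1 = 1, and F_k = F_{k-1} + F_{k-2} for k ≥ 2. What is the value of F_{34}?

5702887

Iterating the recurrence up to F_{28} = 317811 and F_{27} = 196418:
F_{29} = F_{28} + F_{27} = 317811 + 196418 = 514229
F_{30} = F_{29} + F_{28} = 514229 + 317811 = 832040
F_{31} = F_{30} + F_{29} = 832040 + 514229 = 1346269
F_{32} = F_{31} + F_{30} = 1346269 + 832040 = 2178309
F_{33} = F_{32} + F_{31} = 2178309 + 1346269 = 3524578
F_{34} = F_{33} + F_{32} = 3524578 + 2178309 = 5702887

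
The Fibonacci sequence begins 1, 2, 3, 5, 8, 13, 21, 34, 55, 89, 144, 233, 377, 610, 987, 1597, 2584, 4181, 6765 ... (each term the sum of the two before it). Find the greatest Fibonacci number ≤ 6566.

4181 ≤ 6566 < 6765, so the largest Fibonacci number not exceeding 6566 is 4181.

4181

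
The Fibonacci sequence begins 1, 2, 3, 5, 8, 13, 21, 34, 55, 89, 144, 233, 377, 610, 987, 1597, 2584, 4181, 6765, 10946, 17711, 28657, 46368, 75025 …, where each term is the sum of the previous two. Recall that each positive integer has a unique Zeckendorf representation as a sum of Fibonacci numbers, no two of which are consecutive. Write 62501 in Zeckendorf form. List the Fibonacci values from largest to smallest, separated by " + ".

62501: greatest Fibonacci not exceeding it is 46368, leaving 16133
16133: greatest Fibonacci not exceeding it is 10946, leaving 5187
5187: greatest Fibonacci not exceeding it is 4181, leaving 1006
1006: greatest Fibonacci not exceeding it is 987, leaving 19
19: greatest Fibonacci not exceeding it is 13, leaving 6
6: greatest Fibonacci not exceeding it is 5, leaving 1
1: greatest Fibonacci not exceeding it is 1, leaving 0
So 62501 = 46368 + 10946 + 4181 + 987 + 13 + 5 + 1, with no two terms consecutive in the sequence.

46368 + 10946 + 4181 + 987 + 13 + 5 + 1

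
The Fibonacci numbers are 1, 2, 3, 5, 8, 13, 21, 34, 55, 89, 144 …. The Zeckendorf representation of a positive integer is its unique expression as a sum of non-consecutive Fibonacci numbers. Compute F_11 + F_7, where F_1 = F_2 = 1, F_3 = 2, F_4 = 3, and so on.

F_11 + F_7 = 89 + 13 = 102.

102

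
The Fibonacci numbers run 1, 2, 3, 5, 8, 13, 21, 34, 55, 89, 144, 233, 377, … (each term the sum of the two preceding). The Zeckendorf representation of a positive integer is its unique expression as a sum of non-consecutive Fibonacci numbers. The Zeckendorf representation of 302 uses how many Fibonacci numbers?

Greedy algorithm:
take 233 (≤ 302); 302 − 233 = 69
take 55 (≤ 69); 69 − 55 = 14
take 13 (≤ 14); 14 − 13 = 1
take 1 (≤ 1); 1 − 1 = 0
302 = 233 + 55 + 13 + 1, which has 4 terms.

4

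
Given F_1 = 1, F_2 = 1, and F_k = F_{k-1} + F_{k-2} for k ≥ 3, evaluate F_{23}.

Iterating the recurrence up to F_{15} = 610 and F_{14} = 377:
F_{16} = F_{15} + F_{14} = 610 + 377 = 987
F_{17} = F_{16} + F_{15} = 987 + 610 = 1597
F_{18} = F_{17} + F_{16} = 1597 + 987 = 2584
F_{19} = F_{18} + F_{17} = 2584 + 1597 = 4181
F_{20} = F_{19} + F_{18} = 4181 + 2584 = 6765
F_{21} = F_{20} + F_{19} = 6765 + 4181 = 10946
F_{22} = F_{21} + F_{20} = 10946 + 6765 = 17711
F_{23} = F_{22} + F_{21} = 17711 + 10946 = 28657

28657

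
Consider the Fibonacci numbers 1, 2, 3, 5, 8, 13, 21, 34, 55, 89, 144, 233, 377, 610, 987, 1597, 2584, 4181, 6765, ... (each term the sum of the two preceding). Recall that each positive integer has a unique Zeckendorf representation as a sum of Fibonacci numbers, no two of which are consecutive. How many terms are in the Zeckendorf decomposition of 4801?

4

4801 − 4181 = 620
620 − 610 = 10
10 − 8 = 2
2 − 2 = 0
4801 = 4181 + 610 + 8 + 2, which has 4 terms.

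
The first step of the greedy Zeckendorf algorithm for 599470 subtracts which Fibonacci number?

514229

514229 ≤ 599470 < 832040, so the largest Fibonacci number not exceeding 599470 is 514229.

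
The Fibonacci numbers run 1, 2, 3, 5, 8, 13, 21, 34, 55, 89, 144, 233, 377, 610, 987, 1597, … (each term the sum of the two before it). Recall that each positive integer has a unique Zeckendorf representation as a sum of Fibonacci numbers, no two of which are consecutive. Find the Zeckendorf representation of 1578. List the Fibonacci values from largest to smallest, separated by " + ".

1578 − 987 = 591
591 − 377 = 214
214 − 144 = 70
70 − 55 = 15
15 − 13 = 2
2 − 2 = 0
So 1578 = 987 + 377 + 144 + 55 + 13 + 2, with no two terms consecutive in the sequence.

987 + 377 + 144 + 55 + 13 + 2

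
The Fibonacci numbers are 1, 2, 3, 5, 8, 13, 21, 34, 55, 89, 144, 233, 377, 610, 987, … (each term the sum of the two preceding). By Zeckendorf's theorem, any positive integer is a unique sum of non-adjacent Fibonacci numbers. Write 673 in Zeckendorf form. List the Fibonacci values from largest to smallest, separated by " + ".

610 + 55 + 8

610 ≤ 673 < 987, so take 610; remainder 63
55 ≤ 63 < 89, so take 55; remainder 8
8 ≤ 8 < 13, so take 8; remainder 0
So 673 = 610 + 55 + 8, with no two terms consecutive in the sequence.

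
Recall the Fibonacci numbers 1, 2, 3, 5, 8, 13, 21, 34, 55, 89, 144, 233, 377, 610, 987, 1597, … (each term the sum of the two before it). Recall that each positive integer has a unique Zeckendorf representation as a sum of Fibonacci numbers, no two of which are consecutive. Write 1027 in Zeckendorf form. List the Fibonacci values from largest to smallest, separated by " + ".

1027: greatest Fibonacci not exceeding it is 987, leaving 40
40: greatest Fibonacci not exceeding it is 34, leaving 6
6: greatest Fibonacci not exceeding it is 5, leaving 1
1: greatest Fibonacci not exceeding it is 1, leaving 0
So 1027 = 987 + 34 + 5 + 1, with no two terms consecutive in the sequence.

987 + 34 + 5 + 1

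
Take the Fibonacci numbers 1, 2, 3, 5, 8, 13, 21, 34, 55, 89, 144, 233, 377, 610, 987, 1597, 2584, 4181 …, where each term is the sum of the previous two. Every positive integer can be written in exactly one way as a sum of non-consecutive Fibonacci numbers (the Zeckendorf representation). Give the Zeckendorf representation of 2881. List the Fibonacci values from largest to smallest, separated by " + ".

2584 + 233 + 55 + 8 + 1

largest Fibonacci ≤ 2881 is 2584; 2881 − 2584 = 297
largest Fibonacci ≤ 297 is 233; 297 − 233 = 64
largest Fibonacci ≤ 64 is 55; 64 − 55 = 9
largest Fibonacci ≤ 9 is 8; 9 − 8 = 1
largest Fibonacci ≤ 1 is 1; 1 − 1 = 0
So 2881 = 2584 + 233 + 55 + 8 + 1, with no two terms consecutive in the sequence.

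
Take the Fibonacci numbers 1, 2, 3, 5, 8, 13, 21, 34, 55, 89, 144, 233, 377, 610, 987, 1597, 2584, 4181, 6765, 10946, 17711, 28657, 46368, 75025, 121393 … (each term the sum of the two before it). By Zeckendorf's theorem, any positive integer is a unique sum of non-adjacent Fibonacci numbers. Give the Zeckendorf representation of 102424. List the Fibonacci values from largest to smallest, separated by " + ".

Greedily peel off the largest Fibonacci term at each step:
102424: greatest Fibonacci not exceeding it is 75025, leaving 27399
27399: greatest Fibonacci not exceeding it is 17711, leaving 9688
9688: greatest Fibonacci not exceeding it is 6765, leaving 2923
2923: greatest Fibonacci not exceeding it is 2584, leaving 339
339: greatest Fibonacci not exceeding it is 233, leaving 106
106: greatest Fibonacci not exceeding it is 89, leaving 17
17: greatest Fibonacci not exceeding it is 13, leaving 4
4: greatest Fibonacci not exceeding it is 3, leaving 1
1: greatest Fibonacci not exceeding it is 1, leaving 0
So 102424 = 75025 + 17711 + 6765 + 2584 + 233 + 89 + 13 + 3 + 1, with no two terms consecutive in the sequence.

75025 + 17711 + 6765 + 2584 + 233 + 89 + 13 + 3 + 1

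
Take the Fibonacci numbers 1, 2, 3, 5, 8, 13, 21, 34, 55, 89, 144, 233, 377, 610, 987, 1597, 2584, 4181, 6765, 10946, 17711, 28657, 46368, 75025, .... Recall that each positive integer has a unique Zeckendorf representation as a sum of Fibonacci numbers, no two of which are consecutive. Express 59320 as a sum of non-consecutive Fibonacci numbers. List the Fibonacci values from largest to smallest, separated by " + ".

46368 + 10946 + 1597 + 377 + 21 + 8 + 3

take 46368 (≤ 59320); 59320 − 46368 = 12952
take 10946 (≤ 12952); 12952 − 10946 = 2006
take 1597 (≤ 2006); 2006 − 1597 = 409
take 377 (≤ 409); 409 − 377 = 32
take 21 (≤ 32); 32 − 21 = 11
take 8 (≤ 11); 11 − 8 = 3
take 3 (≤ 3); 3 − 3 = 0
So 59320 = 46368 + 10946 + 1597 + 377 + 21 + 8 + 3, with no two terms consecutive in the sequence.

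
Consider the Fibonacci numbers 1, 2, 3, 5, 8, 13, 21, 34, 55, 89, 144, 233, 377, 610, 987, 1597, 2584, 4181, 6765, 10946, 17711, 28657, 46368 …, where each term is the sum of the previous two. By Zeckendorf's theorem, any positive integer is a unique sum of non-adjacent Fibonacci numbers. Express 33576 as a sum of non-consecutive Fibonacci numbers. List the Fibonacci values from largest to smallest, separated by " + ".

28657 + 4181 + 610 + 89 + 34 + 5

Greedy algorithm:
take 28657 (≤ 33576); 33576 − 28657 = 4919
take 4181 (≤ 4919); 4919 − 4181 = 738
take 610 (≤ 738); 738 − 610 = 128
take 89 (≤ 128); 128 − 89 = 39
take 34 (≤ 39); 39 − 34 = 5
take 5 (≤ 5); 5 − 5 = 0
So 33576 = 28657 + 4181 + 610 + 89 + 34 + 5, with no two terms consecutive in the sequence.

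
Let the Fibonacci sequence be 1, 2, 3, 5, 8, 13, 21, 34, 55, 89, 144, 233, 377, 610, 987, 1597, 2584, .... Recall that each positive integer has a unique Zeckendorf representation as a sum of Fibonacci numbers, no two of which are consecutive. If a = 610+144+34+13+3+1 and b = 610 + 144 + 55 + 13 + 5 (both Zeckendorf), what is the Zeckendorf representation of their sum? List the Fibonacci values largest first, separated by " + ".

The two numbers are 805 and 827, so their sum is 1632.
Greedily peel off the largest Fibonacci term at each step:
largest Fibonacci ≤ 1632 is 1597; 1632 − 1597 = 35
largest Fibonacci ≤ 35 is 34; 35 − 34 = 1
largest Fibonacci ≤ 1 is 1; 1 − 1 = 0

1597 + 34 + 1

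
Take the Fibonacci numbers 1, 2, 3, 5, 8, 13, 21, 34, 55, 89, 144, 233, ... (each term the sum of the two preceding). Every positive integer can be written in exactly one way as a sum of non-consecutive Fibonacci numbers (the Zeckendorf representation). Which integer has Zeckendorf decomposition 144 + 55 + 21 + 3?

223

144 + 55 + 21 + 3 = 223.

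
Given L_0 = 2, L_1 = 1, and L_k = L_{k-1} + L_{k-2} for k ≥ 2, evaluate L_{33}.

7881196

Iterating the recurrence up to L_{27} = 439204 and L_{26} = 271443:
L_{28} = L_{27} + L_{26} = 439204 + 271443 = 710647
L_{29} = L_{28} + L_{27} = 710647 + 439204 = 1149851
L_{30} = L_{29} + L_{28} = 1149851 + 710647 = 1860498
L_{31} = L_{30} + L_{29} = 1860498 + 1149851 = 3010349
L_{32} = L_{31} + L_{30} = 3010349 + 1860498 = 4870847
L_{33} = L_{32} + L_{31} = 4870847 + 3010349 = 7881196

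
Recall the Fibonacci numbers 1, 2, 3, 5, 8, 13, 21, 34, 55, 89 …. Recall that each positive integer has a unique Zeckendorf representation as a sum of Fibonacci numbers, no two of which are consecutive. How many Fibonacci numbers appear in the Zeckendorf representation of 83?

4

83: greatest Fibonacci not exceeding it is 55, leaving 28
28: greatest Fibonacci not exceeding it is 21, leaving 7
7: greatest Fibonacci not exceeding it is 5, leaving 2
2: greatest Fibonacci not exceeding it is 2, leaving 0
83 = 55 + 21 + 5 + 2, which has 4 terms.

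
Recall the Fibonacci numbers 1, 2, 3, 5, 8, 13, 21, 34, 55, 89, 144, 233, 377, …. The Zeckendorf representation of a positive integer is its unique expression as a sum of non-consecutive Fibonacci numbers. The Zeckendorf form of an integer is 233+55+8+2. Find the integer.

298

233+55+8+2 = 298.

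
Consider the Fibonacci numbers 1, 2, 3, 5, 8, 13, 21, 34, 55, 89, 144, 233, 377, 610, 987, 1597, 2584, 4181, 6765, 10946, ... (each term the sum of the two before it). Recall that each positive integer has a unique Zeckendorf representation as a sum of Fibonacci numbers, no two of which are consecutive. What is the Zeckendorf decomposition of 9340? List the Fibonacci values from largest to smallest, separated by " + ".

6765 + 1597 + 610 + 233 + 89 + 34 + 8 + 3 + 1

Greedy algorithm:
take 6765 (≤ 9340); 9340 − 6765 = 2575
take 1597 (≤ 2575); 2575 − 1597 = 978
take 610 (≤ 978); 978 − 610 = 368
take 233 (≤ 368); 368 − 233 = 135
take 89 (≤ 135); 135 − 89 = 46
take 34 (≤ 46); 46 − 34 = 12
take 8 (≤ 12); 12 − 8 = 4
take 3 (≤ 4); 4 − 3 = 1
take 1 (≤ 1); 1 − 1 = 0
So 9340 = 6765 + 1597 + 610 + 233 + 89 + 34 + 8 + 3 + 1, with no two terms consecutive in the sequence.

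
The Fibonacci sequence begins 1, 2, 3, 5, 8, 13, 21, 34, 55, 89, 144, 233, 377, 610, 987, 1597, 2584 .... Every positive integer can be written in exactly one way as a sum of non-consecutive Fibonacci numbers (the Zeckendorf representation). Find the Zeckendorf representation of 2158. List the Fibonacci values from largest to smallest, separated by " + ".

subtract 1597 from 2158: 561 remains
subtract 377 from 561: 184 remains
subtract 144 from 184: 40 remains
subtract 34 from 40: 6 remains
subtract 5 from 6: 1 remains
subtract 1 from 1: 0 remains
So 2158 = 1597 + 377 + 144 + 34 + 5 + 1, with no two terms consecutive in the sequence.

1597 + 377 + 144 + 34 + 5 + 1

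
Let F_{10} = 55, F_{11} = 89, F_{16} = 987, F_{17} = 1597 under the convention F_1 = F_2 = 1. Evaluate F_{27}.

196418

By the addition formula F_{m+n} = F_m F_{n+1} + F_{m−1} F_n with m=11, n=16: F_{27} = 89·1597 + 55·987 = 142133 + 54285 = 196418.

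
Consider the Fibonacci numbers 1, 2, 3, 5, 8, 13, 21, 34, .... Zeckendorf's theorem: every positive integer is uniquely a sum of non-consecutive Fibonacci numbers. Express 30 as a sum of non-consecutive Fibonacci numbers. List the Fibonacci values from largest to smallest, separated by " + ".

Greedy algorithm:
30 − 21 = 9
9 − 8 = 1
1 − 1 = 0
So 30 = 21 + 8 + 1, with no two terms consecutive in the sequence.

21 + 8 + 1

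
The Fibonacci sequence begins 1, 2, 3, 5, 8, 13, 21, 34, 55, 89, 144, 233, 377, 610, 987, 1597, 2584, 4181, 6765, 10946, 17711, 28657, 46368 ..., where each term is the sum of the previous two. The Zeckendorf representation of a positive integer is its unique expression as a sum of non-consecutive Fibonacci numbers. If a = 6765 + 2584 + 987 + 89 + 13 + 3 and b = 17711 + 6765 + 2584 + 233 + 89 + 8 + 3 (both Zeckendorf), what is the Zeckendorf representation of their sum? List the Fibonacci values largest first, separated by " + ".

28657 + 6765 + 1597 + 610 + 144 + 55 + 5 + 1

The two numbers are 10441 and 27393, so their sum is 37834.
Repeatedly subtract the largest Fibonacci number that fits:
subtract 28657 from 37834: 9177 remains
subtract 6765 from 9177: 2412 remains
subtract 1597 from 2412: 815 remains
subtract 610 from 815: 205 remains
subtract 144 from 205: 61 remains
subtract 55 from 61: 6 remains
subtract 5 from 6: 1 remains
subtract 1 from 1: 0 remains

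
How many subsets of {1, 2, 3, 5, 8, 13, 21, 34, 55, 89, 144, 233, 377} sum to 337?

337 = 233+89+13+2 = 233+89+8+5+2 = 233+55+34+13+2 = 233+55+34+8+5+2 = 144+89+55+34+13+2 = … (3 more), for 8 in all.

8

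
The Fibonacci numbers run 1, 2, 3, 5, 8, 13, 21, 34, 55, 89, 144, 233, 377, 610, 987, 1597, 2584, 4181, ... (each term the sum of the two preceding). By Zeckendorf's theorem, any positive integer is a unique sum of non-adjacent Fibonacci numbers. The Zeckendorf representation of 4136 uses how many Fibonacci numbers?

7

Greedy algorithm:
subtract 2584 from 4136: 1552 remains
subtract 987 from 1552: 565 remains
subtract 377 from 565: 188 remains
subtract 144 from 188: 44 remains
subtract 34 from 44: 10 remains
subtract 8 from 10: 2 remains
subtract 2 from 2: 0 remains
4136 = 2584 + 987 + 377 + 144 + 34 + 8 + 2, which has 7 terms.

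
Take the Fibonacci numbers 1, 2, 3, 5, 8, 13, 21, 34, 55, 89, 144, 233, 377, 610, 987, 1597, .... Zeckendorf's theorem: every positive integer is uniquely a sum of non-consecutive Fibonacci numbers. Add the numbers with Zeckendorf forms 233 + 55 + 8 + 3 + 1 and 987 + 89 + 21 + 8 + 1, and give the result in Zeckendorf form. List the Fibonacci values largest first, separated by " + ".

The two numbers are 300 and 1106, so their sum is 1406.
Greedy algorithm:
987 ≤ 1406 < 1597, so take 987; remainder 419
377 ≤ 419 < 610, so take 377; remainder 42
34 ≤ 42 < 55, so take 34; remainder 8
8 ≤ 8 < 13, so take 8; remainder 0

987 + 377 + 34 + 8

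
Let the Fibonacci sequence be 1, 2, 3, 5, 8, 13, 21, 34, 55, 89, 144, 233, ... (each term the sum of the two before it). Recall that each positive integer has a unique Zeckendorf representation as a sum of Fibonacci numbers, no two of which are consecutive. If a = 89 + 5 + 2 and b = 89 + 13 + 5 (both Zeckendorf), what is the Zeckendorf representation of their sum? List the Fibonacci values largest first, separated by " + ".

The two numbers are 96 and 107, so their sum is 203.
take 144 (≤ 203); 203 − 144 = 59
take 55 (≤ 59); 59 − 55 = 4
take 3 (≤ 4); 4 − 3 = 1
take 1 (≤ 1); 1 − 1 = 0

144 + 55 + 3 + 1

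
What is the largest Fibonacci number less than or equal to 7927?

6765

6765 ≤ 7927 < 10946, so the largest Fibonacci number not exceeding 7927 is 6765.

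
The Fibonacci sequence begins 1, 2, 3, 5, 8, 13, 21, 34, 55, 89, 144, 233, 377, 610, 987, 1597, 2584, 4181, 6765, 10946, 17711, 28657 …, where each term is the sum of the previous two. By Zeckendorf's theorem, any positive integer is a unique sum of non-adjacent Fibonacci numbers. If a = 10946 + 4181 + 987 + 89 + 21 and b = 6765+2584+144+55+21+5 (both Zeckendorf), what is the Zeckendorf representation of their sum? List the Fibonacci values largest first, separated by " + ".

17711 + 6765 + 987 + 233 + 89 + 13

The two numbers are 16224 and 9574, so their sum is 25798.
largest Fibonacci ≤ 25798 is 17711; 25798 − 17711 = 8087
largest Fibonacci ≤ 8087 is 6765; 8087 − 6765 = 1322
largest Fibonacci ≤ 1322 is 987; 1322 − 987 = 335
largest Fibonacci ≤ 335 is 233; 335 − 233 = 102
largest Fibonacci ≤ 102 is 89; 102 − 89 = 13
largest Fibonacci ≤ 13 is 13; 13 − 13 = 0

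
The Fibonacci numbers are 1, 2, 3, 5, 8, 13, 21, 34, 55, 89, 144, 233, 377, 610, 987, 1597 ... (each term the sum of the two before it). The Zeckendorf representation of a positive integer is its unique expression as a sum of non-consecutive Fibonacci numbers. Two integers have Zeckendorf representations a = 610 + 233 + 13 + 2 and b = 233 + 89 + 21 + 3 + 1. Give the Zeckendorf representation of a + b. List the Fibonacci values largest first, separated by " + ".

The two numbers are 858 and 347, so their sum is 1205.
Greedy algorithm:
987 ≤ 1205 < 1597, so take 987; remainder 218
144 ≤ 218 < 233, so take 144; remainder 74
55 ≤ 74 < 89, so take 55; remainder 19
13 ≤ 19 < 21, so take 13; remainder 6
5 ≤ 6 < 8, so take 5; remainder 1
1 ≤ 1 < 2, so take 1; remainder 0

987 + 144 + 55 + 13 + 5 + 1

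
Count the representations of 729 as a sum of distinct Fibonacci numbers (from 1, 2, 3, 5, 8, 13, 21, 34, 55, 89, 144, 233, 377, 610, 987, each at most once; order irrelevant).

729 = 610+89+21+8+1 = 610+89+21+5+3+1 = 610+55+34+21+8+1 = 377+233+89+21+8+1 = … (11 more), for 15 in all.

15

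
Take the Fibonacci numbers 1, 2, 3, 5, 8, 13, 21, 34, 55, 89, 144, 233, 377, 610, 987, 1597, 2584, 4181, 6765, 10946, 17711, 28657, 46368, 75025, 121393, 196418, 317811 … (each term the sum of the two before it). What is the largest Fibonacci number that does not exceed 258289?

196418

196418 ≤ 258289 < 317811, so the largest Fibonacci number not exceeding 258289 is 196418.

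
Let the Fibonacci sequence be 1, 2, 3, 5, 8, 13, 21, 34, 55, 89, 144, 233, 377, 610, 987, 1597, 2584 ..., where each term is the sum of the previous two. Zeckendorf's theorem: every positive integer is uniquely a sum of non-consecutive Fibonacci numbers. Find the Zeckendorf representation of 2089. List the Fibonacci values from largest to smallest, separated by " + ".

Greedily peel off the largest Fibonacci term at each step:
subtract 1597 from 2089: 492 remains
subtract 377 from 492: 115 remains
subtract 89 from 115: 26 remains
subtract 21 from 26: 5 remains
subtract 5 from 5: 0 remains
So 2089 = 1597 + 377 + 89 + 21 + 5, with no two terms consecutive in the sequence.

1597 + 377 + 89 + 21 + 5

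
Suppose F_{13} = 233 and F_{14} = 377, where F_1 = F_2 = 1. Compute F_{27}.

196418

By F_{2k+1} = F_k² + F_{k+1}²: F_{27} = 233² + 377² = 54289 + 142129 = 196418.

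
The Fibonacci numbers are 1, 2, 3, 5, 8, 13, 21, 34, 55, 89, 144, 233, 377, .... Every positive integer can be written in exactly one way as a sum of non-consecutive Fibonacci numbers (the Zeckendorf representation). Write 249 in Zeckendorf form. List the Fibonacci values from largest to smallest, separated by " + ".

take 233 (≤ 249); 249 − 233 = 16
take 13 (≤ 16); 16 − 13 = 3
take 3 (≤ 3); 3 − 3 = 0
So 249 = 233 + 13 + 3, with no two terms consecutive in the sequence.

233 + 13 + 3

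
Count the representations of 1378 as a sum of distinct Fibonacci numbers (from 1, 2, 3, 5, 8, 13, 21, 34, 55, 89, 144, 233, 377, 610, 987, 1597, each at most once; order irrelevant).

Each representation comes from the Zeckendorf form by replacing some F_k with F_{k−1} + F_{k−2} where possible.
1378 = 987+377+13+1 = 987+377+8+5+1 = 987+233+144+13+1 = 987+377+8+3+2+1 = … (17 more), for 21 in all.

21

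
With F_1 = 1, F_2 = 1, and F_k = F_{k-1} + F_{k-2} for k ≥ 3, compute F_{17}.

Iterating the recurrence up to F_{11} = 89 and F_{10} = 55:
F_{12} = F_{11} + F_{10} = 89 + 55 = 144
F_{13} = F_{12} + F_{11} = 144 + 89 = 233
F_{14} = F_{13} + F_{12} = 233 + 144 = 377
F_{15} = F_{14} + F_{13} = 377 + 233 = 610
F_{16} = F_{15} + F_{14} = 610 + 377 = 987
F_{17} = F_{16} + F_{15} = 987 + 610 = 1597

1597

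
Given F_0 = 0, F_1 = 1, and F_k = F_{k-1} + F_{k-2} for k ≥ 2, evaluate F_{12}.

144

Iterating the recurrence up to F_{4} = 3 and F_{3} = 2:
F_{5} = F_{4} + F_{3} = 3 + 2 = 5
F_{6} = F_{5} + F_{4} = 5 + 3 = 8
F_{7} = F_{6} + F_{5} = 8 + 5 = 13
F_{8} = F_{7} + F_{6} = 13 + 8 = 21
F_{9} = F_{8} + F_{7} = 21 + 13 = 34
F_{10} = F_{9} + F_{8} = 34 + 21 = 55
F_{11} = F_{10} + F_{9} = 55 + 34 = 89
F_{12} = F_{11} + F_{10} = 89 + 55 = 144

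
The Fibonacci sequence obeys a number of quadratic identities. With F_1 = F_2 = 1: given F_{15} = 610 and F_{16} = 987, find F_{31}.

1346269

By F_{2k+1} = F_k² + F_{k+1}²: F_{31} = 610² + 987² = 372100 + 974169 = 1346269.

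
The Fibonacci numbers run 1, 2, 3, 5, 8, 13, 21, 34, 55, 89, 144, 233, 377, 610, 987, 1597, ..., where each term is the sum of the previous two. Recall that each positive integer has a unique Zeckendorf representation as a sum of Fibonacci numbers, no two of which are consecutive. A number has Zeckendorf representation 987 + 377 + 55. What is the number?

1419

987 + 377 + 55 = 1419.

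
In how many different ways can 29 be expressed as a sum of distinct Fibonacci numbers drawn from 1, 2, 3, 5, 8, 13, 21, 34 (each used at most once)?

5

Starting from the Zeckendorf form and repeatedly splitting a term F_k into F_{k−1} + F_{k−2} (when neither is already used) reaches every representation.
29 = 21+8 = 21+5+3 = 21+5+2+1 = 13+8+5+3 = … (1 more), for 5 in all.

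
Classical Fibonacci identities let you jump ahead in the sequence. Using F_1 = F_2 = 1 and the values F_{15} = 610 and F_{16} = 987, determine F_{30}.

832040

By the doubling identity F_{2k} = F_k(2F_{k+1} − F_k): F_{30} = 610·(2·987 − 610) = 610·1364 = 832040.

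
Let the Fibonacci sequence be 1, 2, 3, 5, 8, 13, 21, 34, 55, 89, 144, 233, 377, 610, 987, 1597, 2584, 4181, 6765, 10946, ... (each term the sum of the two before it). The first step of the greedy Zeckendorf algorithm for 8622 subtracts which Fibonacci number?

6765

6765 ≤ 8622 < 10946, so the largest Fibonacci number not exceeding 8622 is 6765.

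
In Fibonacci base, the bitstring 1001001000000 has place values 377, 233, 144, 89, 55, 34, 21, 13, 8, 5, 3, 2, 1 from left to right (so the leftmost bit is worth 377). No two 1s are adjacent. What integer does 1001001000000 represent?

487

Summing the place values of the 1 bits: 377 + 89 + 21 = 487.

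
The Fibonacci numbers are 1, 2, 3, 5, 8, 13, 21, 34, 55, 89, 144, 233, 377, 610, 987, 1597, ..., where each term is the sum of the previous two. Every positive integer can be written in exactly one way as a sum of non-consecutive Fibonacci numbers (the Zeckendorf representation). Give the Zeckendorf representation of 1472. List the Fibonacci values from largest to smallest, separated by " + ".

subtract 987 from 1472: 485 remains
subtract 377 from 485: 108 remains
subtract 89 from 108: 19 remains
subtract 13 from 19: 6 remains
subtract 5 from 6: 1 remains
subtract 1 from 1: 0 remains
So 1472 = 987 + 377 + 89 + 13 + 5 + 1, with no two terms consecutive in the sequence.

987 + 377 + 89 + 13 + 5 + 1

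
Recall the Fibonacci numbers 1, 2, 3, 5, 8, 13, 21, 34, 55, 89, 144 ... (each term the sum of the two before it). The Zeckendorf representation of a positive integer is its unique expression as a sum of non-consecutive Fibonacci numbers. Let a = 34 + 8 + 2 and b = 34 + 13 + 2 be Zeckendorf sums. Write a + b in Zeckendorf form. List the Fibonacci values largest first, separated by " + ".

89 + 3 + 1

The two numbers are 44 and 49, so their sum is 93.
take 89 (≤ 93); 93 − 89 = 4
take 3 (≤ 4); 4 − 3 = 1
take 1 (≤ 1); 1 − 1 = 0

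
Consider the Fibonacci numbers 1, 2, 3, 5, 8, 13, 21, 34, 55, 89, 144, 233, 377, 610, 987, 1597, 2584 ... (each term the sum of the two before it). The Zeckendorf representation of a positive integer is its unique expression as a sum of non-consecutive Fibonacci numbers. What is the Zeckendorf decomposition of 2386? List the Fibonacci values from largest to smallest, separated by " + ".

2386: greatest Fibonacci not exceeding it is 1597, leaving 789
789: greatest Fibonacci not exceeding it is 610, leaving 179
179: greatest Fibonacci not exceeding it is 144, leaving 35
35: greatest Fibonacci not exceeding it is 34, leaving 1
1: greatest Fibonacci not exceeding it is 1, leaving 0
So 2386 = 1597 + 610 + 144 + 34 + 1, with no two terms consecutive in the sequence.

1597 + 610 + 144 + 34 + 1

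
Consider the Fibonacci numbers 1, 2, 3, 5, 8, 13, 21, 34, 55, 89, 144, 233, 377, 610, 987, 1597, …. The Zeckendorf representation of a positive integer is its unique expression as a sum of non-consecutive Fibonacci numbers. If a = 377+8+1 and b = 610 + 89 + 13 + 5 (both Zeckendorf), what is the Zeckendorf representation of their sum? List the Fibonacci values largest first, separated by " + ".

The two numbers are 386 and 717, so their sum is 1103.
Greedy algorithm:
1103 − 987 = 116
116 − 89 = 27
27 − 21 = 6
6 − 5 = 1
1 − 1 = 0

987 + 89 + 21 + 5 + 1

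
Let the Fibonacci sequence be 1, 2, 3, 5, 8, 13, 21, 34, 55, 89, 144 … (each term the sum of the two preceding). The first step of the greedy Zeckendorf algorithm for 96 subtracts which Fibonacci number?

89

89 ≤ 96 < 144, so the largest Fibonacci number not exceeding 96 is 89.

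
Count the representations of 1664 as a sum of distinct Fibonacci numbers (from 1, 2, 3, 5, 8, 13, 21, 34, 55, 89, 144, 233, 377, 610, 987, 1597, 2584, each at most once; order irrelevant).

1664 = 1597+55+8+3+1 = 1597+34+21+8+3+1 = 987+610+55+8+3+1 = 987+610+34+21+8+3+1 = … (4 more), for 8 in all.

8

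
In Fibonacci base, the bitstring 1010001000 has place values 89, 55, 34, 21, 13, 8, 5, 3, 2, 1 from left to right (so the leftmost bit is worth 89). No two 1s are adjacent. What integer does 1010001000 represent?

128

Summing the place values of the 1 bits: 89 + 34 + 5 = 128.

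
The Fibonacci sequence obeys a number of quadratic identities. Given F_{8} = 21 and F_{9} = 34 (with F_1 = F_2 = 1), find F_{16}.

987

By the doubling identity F_{2k} = F_k(2F_{k+1} − F_k): F_{16} = 21·(2·34 − 21) = 21·47 = 987.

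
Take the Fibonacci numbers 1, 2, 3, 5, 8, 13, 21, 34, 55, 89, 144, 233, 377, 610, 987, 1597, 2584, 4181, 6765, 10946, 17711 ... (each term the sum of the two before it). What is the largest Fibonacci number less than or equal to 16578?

10946

10946 ≤ 16578 < 17711, so the largest Fibonacci number not exceeding 16578 is 10946.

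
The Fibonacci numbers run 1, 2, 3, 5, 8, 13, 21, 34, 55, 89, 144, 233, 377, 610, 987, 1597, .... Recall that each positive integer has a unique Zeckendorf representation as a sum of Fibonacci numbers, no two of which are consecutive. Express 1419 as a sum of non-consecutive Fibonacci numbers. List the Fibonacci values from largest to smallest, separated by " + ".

987 + 377 + 55

Greedily peel off the largest Fibonacci term at each step:
largest Fibonacci ≤ 1419 is 987; 1419 − 987 = 432
largest Fibonacci ≤ 432 is 377; 432 − 377 = 55
largest Fibonacci ≤ 55 is 55; 55 − 55 = 0
So 1419 = 987 + 377 + 55, with no two terms consecutive in the sequence.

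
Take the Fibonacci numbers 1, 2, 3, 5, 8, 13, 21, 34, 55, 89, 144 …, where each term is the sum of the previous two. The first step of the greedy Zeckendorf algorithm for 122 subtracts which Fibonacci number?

89

89 ≤ 122 < 144, so the largest Fibonacci number not exceeding 122 is 89.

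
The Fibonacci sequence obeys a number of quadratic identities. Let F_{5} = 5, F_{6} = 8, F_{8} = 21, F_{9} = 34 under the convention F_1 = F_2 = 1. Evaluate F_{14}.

By the addition formula F_{m+n} = F_m F_{n+1} + F_{m−1} F_n with m=9, n=5: F_{14} = 34·8 + 21·5 = 272 + 105 = 377.

377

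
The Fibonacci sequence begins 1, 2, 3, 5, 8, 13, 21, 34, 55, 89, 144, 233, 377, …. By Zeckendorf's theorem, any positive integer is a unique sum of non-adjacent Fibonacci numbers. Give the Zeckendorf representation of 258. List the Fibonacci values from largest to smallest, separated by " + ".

233 + 21 + 3 + 1

Greedily peel off the largest Fibonacci term at each step:
largest Fibonacci ≤ 258 is 233; 258 − 233 = 25
largest Fibonacci ≤ 25 is 21; 25 − 21 = 4
largest Fibonacci ≤ 4 is 3; 4 − 3 = 1
largest Fibonacci ≤ 1 is 1; 1 − 1 = 0
So 258 = 233 + 21 + 3 + 1, with no two terms consecutive in the sequence.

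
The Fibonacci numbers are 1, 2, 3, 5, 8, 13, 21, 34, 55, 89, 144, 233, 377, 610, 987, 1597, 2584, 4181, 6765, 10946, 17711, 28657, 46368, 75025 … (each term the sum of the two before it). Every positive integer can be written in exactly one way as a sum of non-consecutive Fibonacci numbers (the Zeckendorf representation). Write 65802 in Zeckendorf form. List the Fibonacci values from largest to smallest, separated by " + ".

Repeatedly subtract the largest Fibonacci number that fits:
take 46368 (≤ 65802); 65802 − 46368 = 19434
take 17711 (≤ 19434); 19434 − 17711 = 1723
take 1597 (≤ 1723); 1723 − 1597 = 126
take 89 (≤ 126); 126 − 89 = 37
take 34 (≤ 37); 37 − 34 = 3
take 3 (≤ 3); 3 − 3 = 0
So 65802 = 46368 + 17711 + 1597 + 89 + 34 + 3, with no two terms consecutive in the sequence.

46368 + 17711 + 1597 + 89 + 34 + 3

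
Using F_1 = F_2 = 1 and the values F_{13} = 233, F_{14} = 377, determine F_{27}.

196418

By the addition formula F_{m+n} = F_m F_{n+1} + F_{m−1} F_n with m=14, n=13: F_{27} = 377·377 + 233·233 = 142129 + 54289 = 196418.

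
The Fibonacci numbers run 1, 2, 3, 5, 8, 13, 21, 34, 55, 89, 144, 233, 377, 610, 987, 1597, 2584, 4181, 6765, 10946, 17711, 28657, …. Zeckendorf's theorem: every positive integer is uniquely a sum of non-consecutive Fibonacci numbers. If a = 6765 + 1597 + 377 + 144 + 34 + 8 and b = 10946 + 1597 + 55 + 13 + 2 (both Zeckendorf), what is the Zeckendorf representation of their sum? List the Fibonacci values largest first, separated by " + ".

The two numbers are 8925 and 12613, so their sum is 21538.
Repeatedly subtract the largest Fibonacci number that fits:
21538: greatest Fibonacci not exceeding it is 17711, leaving 3827
3827: greatest Fibonacci not exceeding it is 2584, leaving 1243
1243: greatest Fibonacci not exceeding it is 987, leaving 256
256: greatest Fibonacci not exceeding it is 233, leaving 23
23: greatest Fibonacci not exceeding it is 21, leaving 2
2: greatest Fibonacci not exceeding it is 2, leaving 0

17711 + 2584 + 987 + 233 + 21 + 2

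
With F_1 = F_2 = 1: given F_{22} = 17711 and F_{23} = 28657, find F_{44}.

By the doubling identity F_{2k} = F_k(2F_{k+1} − F_k): F_{44} = 17711·(2·28657 − 17711) = 17711·39603 = 701408733.

701408733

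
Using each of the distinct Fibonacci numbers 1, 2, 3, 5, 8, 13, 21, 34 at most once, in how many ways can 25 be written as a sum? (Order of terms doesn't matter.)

25 = 21+3+1 = 13+8+3+1 — 2 representations.

2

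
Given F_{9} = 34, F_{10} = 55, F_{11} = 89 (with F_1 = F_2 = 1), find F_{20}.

By the addition formula F_{m+n} = F_m F_{n+1} + F_{m−1} F_n with m=10, n=10: F_{20} = 55·89 + 34·55 = 4895 + 1870 = 6765.

6765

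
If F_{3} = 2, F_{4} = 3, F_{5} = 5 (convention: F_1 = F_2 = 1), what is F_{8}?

By the addition formula F_{m+n} = F_m F_{n+1} + F_{m−1} F_n with m=4, n=4: F_{8} = 3·5 + 2·3 = 15 + 6 = 21.

21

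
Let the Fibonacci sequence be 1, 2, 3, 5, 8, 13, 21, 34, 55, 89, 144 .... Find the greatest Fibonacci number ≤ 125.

89 ≤ 125 < 144, so the largest Fibonacci number not exceeding 125 is 89.

89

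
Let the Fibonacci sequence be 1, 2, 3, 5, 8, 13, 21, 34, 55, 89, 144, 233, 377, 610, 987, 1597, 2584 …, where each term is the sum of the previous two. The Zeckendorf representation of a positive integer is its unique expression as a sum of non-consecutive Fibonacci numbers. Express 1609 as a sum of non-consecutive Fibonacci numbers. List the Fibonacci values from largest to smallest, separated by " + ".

1597 + 8 + 3 + 1

Greedily peel off the largest Fibonacci term at each step:
largest Fibonacci ≤ 1609 is 1597; 1609 − 1597 = 12
largest Fibonacci ≤ 12 is 8; 12 − 8 = 4
largest Fibonacci ≤ 4 is 3; 4 − 3 = 1
largest Fibonacci ≤ 1 is 1; 1 − 1 = 0
So 1609 = 1597 + 8 + 3 + 1, with no two terms consecutive in the sequence.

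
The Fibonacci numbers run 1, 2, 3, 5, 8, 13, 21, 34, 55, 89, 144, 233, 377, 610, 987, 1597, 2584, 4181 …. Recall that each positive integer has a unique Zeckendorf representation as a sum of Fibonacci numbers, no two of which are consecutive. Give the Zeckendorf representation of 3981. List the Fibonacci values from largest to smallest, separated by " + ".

Greedy algorithm:
subtract 2584 from 3981: 1397 remains
subtract 987 from 1397: 410 remains
subtract 377 from 410: 33 remains
subtract 21 from 33: 12 remains
subtract 8 from 12: 4 remains
subtract 3 from 4: 1 remains
subtract 1 from 1: 0 remains
So 3981 = 2584 + 987 + 377 + 21 + 8 + 3 + 1, with no two terms consecutive in the sequence.

2584 + 987 + 377 + 21 + 8 + 3 + 1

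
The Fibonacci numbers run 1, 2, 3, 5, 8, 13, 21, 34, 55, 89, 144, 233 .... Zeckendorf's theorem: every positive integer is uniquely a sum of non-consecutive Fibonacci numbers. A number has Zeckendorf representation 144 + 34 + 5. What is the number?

183

144 + 34 + 5 = 183.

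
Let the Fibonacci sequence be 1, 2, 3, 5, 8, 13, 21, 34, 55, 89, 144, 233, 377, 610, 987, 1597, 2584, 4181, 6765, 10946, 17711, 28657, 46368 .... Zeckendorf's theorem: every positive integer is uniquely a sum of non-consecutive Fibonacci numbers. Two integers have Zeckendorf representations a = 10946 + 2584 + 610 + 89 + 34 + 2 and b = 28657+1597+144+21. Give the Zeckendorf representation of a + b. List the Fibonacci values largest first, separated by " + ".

28657 + 10946 + 4181 + 610 + 233 + 55 + 2

The two numbers are 14265 and 30419, so their sum is 44684.
28657 ≤ 44684 < 46368, so take 28657; remainder 16027
10946 ≤ 16027 < 17711, so take 10946; remainder 5081
4181 ≤ 5081 < 6765, so take 4181; remainder 900
610 ≤ 900 < 987, so take 610; remainder 290
233 ≤ 290 < 377, so take 233; remainder 57
55 ≤ 57 < 89, so take 55; remainder 2
2 ≤ 2 < 3, so take 2; remainder 0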